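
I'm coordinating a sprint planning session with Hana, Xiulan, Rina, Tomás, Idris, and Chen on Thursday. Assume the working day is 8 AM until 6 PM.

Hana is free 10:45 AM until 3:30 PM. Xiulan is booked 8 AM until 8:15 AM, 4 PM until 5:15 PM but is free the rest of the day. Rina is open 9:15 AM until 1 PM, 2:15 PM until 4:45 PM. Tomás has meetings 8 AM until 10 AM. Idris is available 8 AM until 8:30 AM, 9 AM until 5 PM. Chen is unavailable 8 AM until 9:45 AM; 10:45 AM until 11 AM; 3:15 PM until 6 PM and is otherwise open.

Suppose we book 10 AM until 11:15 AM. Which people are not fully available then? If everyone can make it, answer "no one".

Chen, Hana

Hana free: 10:45-15:30.
Xiulan free: 08:15-16:00, 17:15-18:00 (invert busy blocks within the working day).
Rina free: 09:15-13:00, 14:15-16:45.
Tomás free: 10:00-18:00 (invert busy blocks within the working day).
Idris free: 08:00-08:30, 09:00-17:00.
Chen free: 09:45-10:45, 11:00-15:15 (invert busy blocks within the working day).
Hana: not fully free for 10:00-11:15. Xiulan: free for 10:00-11:15. Rina: free for 10:00-11:15. Tomás: free for 10:00-11:15. Idris: free for 10:00-11:15. Chen: not fully free for 10:00-11:15.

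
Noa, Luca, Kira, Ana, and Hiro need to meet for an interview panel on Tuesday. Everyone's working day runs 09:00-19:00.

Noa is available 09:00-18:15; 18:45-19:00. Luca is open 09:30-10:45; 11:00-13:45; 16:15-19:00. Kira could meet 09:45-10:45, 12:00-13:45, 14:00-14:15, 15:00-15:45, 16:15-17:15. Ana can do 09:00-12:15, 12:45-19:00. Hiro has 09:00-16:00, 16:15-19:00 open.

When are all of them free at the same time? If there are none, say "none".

Noa ∩ Luca: 09:30-10:45, 11:00-13:45, 16:15-18:15, 18:45-19:00.
Noa ∩ Luca ∩ Kira: 09:45-10:45, 12:00-13:45, 16:15-17:15.
Noa ∩ Luca ∩ Kira ∩ Ana: 09:45-10:45, 12:00-12:15, 12:45-13:45, 16:15-17:15.
Noa ∩ Luca ∩ Kira ∩ Ana ∩ Hiro: 09:45-10:45, 12:00-12:15, 12:45-13:45, 16:15-17:15.

09:45-10:45, 12:00-12:15, 12:45-13:45, 16:15-17:15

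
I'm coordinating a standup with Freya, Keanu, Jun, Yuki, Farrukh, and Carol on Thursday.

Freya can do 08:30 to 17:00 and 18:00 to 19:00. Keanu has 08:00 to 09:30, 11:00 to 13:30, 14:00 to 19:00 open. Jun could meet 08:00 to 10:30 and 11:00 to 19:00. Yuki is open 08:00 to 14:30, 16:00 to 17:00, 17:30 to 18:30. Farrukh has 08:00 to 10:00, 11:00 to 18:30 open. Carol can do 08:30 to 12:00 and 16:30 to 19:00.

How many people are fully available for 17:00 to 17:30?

Keanu, Jun, Farrukh, and Carol can make the full 17:00-17:30 slot — that's 4.

4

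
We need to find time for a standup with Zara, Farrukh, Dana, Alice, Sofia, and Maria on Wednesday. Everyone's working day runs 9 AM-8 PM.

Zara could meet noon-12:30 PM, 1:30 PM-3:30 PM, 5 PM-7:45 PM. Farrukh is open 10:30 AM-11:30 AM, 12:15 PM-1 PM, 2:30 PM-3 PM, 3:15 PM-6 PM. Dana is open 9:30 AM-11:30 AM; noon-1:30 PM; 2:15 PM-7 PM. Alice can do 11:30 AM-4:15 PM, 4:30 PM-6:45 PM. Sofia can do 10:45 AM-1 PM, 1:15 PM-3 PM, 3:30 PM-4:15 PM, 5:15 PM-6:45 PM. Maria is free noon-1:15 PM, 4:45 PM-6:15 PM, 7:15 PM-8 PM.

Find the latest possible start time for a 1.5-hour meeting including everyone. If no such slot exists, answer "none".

none

Zara ∩ Farrukh: 12:15-12:30, 14:30-15:00, 15:15-15:30, 17:00-18:00.
Zara ∩ Farrukh ∩ Dana: 12:15-12:30, 14:30-15:00, 15:15-15:30, 17:00-18:00.
Zara ∩ Farrukh ∩ Dana ∩ Alice: 12:15-12:30, 14:30-15:00, 15:15-15:30, 17:00-18:00.
Zara ∩ Farrukh ∩ Dana ∩ Alice ∩ Sofia: 12:15-12:30, 14:30-15:00, 17:15-18:00.
Zara ∩ Farrukh ∩ Dana ∩ Alice ∩ Sofia ∩ Maria: 12:15-12:30, 17:15-18:00.
No common window is at least 90 minutes long.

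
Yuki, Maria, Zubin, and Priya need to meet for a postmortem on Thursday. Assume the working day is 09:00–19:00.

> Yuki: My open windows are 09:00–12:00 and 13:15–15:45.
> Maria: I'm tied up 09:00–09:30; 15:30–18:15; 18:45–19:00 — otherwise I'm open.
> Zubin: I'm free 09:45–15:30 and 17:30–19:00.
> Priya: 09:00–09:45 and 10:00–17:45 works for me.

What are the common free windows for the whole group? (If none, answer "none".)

Yuki free: 09:00-12:00, 13:15-15:45.
Maria free: 09:30-15:30, 18:15-18:45 (invert busy blocks within the working day).
Zubin free: 09:45-15:30, 17:30-19:00.
Priya free: 09:00-09:45, 10:00-17:45.
Yuki ∩ Maria: 09:30-12:00, 13:15-15:30.
Yuki ∩ Maria ∩ Zubin: 09:45-12:00, 13:15-15:30.
Yuki ∩ Maria ∩ Zubin ∩ Priya: 10:00-12:00, 13:15-15:30.
So the common availability across everyone is 10:00-12:00, 13:15-15:30.

10:00-12:00, 13:15-15:30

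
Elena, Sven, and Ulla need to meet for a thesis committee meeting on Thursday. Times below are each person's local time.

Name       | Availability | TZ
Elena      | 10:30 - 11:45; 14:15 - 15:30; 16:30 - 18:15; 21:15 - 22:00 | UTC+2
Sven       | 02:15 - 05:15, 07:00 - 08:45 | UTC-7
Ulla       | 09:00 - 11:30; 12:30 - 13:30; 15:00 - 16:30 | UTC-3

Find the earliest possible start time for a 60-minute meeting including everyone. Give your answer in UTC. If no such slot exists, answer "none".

none

Elena in UTC: 08:30-09:45, 12:15-13:30, 14:30-16:15, 19:15-20:00 (subtract 2h to convert from UTC+2).
Sven in UTC: 09:15-12:15, 14:00-15:45 (add 7h to convert from UTC-7).
Ulla in UTC: 12:00-14:30, 15:30-16:30, 18:00-19:30 (add 3h to convert from UTC-3).
Elena ∩ Sven: 09:15-09:45, 14:30-15:45.
Elena ∩ Sven ∩ Ulla: 15:30-15:45.
Those are the intersection windows.
No common window is at least 60 minutes long.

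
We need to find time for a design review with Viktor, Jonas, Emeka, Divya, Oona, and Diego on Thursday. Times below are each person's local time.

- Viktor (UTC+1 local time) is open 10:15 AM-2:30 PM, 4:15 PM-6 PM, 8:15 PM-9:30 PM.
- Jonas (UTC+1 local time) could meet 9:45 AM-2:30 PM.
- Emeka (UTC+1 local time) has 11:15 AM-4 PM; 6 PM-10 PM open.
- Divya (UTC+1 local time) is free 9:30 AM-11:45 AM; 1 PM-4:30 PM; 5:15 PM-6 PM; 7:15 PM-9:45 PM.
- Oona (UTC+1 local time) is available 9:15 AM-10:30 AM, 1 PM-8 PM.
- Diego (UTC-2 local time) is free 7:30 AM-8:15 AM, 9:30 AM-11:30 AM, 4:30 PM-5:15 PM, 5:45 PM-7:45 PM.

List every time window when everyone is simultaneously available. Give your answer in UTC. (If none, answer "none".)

Viktor in UTC: 09:15-13:30, 15:15-17:00, 19:15-20:30 (subtract 1h to convert from UTC+1).
Jonas in UTC: 08:45-13:30 (subtract 1h to convert from UTC+1).
Emeka in UTC: 10:15-15:00, 17:00-21:00 (subtract 1h to convert from UTC+1).
Divya in UTC: 08:30-10:45, 12:00-15:30, 16:15-17:00, 18:15-20:45 (subtract 1h to convert from UTC+1).
Oona in UTC: 08:15-09:30, 12:00-19:00 (subtract 1h to convert from UTC+1).
Diego in UTC: 09:30-10:15, 11:30-13:30, 18:30-19:15, 19:45-21:45 (add 2h to convert from UTC-2).
Viktor ∩ Jonas: 09:15-13:30.
Viktor ∩ Jonas ∩ Emeka: 10:15-13:30.
Viktor ∩ Jonas ∩ Emeka ∩ Divya: 10:15-10:45, 12:00-13:30.
Viktor ∩ Jonas ∩ Emeka ∩ Divya ∩ Oona: 12:00-13:30.
Viktor ∩ Jonas ∩ Emeka ∩ Divya ∩ Oona ∩ Diego: 12:00-13:30.

12:00-13:30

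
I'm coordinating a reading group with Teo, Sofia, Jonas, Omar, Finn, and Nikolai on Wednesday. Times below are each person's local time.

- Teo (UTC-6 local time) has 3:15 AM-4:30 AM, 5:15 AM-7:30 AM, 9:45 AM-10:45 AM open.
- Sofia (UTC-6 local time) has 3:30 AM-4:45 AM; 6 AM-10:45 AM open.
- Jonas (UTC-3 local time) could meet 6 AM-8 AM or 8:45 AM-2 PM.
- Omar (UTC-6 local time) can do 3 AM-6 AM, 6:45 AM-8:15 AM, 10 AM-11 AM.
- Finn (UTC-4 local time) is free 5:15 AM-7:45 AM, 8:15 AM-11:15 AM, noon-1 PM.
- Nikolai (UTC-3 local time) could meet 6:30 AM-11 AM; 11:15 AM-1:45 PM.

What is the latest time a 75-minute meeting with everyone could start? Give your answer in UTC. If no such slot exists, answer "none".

Teo in UTC: 09:15-10:30, 11:15-13:30, 15:45-16:45 (add 6h to convert from UTC-6).
Sofia in UTC: 09:30-10:45, 12:00-16:45 (add 6h to convert from UTC-6).
Jonas in UTC: 09:00-11:00, 11:45-17:00 (add 3h to convert from UTC-3).
Omar in UTC: 09:00-12:00, 12:45-14:15, 16:00-17:00 (add 6h to convert from UTC-6).
Finn in UTC: 09:15-11:45, 12:15-15:15, 16:00-17:00 (add 4h to convert from UTC-4).
Nikolai in UTC: 09:30-14:00, 14:15-16:45 (add 3h to convert from UTC-3).
Teo ∩ Sofia: 09:30-10:30, 12:00-13:30, 15:45-16:45.
Teo ∩ Sofia ∩ Jonas: 09:30-10:30, 12:00-13:30, 15:45-16:45.
Teo ∩ Sofia ∩ Jonas ∩ Omar: 09:30-10:30, 12:45-13:30, 16:00-16:45.
Teo ∩ Sofia ∩ Jonas ∩ Omar ∩ Finn: 09:30-10:30, 12:45-13:30, 16:00-16:45.
Teo ∩ Sofia ∩ Jonas ∩ Omar ∩ Finn ∩ Nikolai: 09:30-10:30, 12:45-13:30, 16:00-16:45.
No common window is at least 75 minutes long.

none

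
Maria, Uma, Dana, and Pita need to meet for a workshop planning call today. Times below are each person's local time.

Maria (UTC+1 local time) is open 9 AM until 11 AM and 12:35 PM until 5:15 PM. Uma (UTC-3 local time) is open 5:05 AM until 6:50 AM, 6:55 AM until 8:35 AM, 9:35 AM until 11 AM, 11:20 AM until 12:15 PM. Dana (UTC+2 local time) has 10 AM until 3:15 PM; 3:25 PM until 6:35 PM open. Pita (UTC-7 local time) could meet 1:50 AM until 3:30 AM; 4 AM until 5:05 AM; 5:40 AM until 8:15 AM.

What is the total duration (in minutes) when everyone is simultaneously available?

190

Maria in UTC: 08:00-10:00, 11:35-16:15 (subtract 1h to convert from UTC+1).
Uma in UTC: 08:05-09:50, 09:55-11:35, 12:35-14:00, 14:20-15:15 (add 3h to convert from UTC-3).
Dana in UTC: 08:00-13:15, 13:25-16:35 (subtract 2h to convert from UTC+2).
Pita in UTC: 08:50-10:30, 11:00-12:05, 12:40-15:15 (add 7h to convert from UTC-7).
Maria ∩ Uma: 08:05-09:50, 09:55-10:00, 12:35-14:00, 14:20-15:15.
Maria ∩ Uma ∩ Dana: 08:05-09:50, 09:55-10:00, 12:35-13:15, 13:25-14:00, 14:20-15:15.
Maria ∩ Uma ∩ Dana ∩ Pita: 08:50-09:50, 09:55-10:00, 12:40-13:15, 13:25-14:00, 14:20-15:15.
Summing the common windows: 60 + 5 + 35 + 35 + 55 = 190 minutes.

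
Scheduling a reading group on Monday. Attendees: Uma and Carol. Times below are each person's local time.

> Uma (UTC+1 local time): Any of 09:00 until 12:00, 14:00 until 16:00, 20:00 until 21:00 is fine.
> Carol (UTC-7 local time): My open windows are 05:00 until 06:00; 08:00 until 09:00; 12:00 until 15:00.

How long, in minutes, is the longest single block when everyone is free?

60

Uma in UTC: 08:00-11:00, 13:00-15:00, 19:00-20:00 (subtract 1h to convert from UTC+1).
Carol in UTC: 12:00-13:00, 15:00-16:00, 19:00-22:00 (add 7h to convert from UTC-7).
Uma ∩ Carol: 19:00-20:00.
The longest is 19:00-20:00 at 60 minutes.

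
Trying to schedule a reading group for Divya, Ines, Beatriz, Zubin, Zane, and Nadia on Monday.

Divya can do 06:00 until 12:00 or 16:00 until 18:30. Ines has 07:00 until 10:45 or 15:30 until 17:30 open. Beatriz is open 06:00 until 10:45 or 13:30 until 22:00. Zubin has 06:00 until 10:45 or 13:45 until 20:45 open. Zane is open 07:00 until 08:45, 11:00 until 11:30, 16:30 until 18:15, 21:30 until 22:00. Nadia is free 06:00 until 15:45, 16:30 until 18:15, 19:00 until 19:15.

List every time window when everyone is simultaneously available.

07:00-08:45, 16:30-17:30

Divya ∩ Ines: 07:00-10:45, 16:00-17:30.
Divya ∩ Ines ∩ Beatriz: 07:00-10:45, 16:00-17:30.
Divya ∩ Ines ∩ Beatriz ∩ Zubin: 07:00-10:45, 16:00-17:30.
Divya ∩ Ines ∩ Beatriz ∩ Zubin ∩ Zane: 07:00-08:45, 16:30-17:30.
Divya ∩ Ines ∩ Beatriz ∩ Zubin ∩ Zane ∩ Nadia: 07:00-08:45, 16:30-17:30.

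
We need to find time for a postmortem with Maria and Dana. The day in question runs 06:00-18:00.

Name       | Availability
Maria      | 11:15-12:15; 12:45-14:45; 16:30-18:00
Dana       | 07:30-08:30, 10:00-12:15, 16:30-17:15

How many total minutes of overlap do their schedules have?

Maria ∩ Dana: 11:15-12:15, 16:30-17:15.
Summing the common windows: 60 + 45 = 105 minutes.

105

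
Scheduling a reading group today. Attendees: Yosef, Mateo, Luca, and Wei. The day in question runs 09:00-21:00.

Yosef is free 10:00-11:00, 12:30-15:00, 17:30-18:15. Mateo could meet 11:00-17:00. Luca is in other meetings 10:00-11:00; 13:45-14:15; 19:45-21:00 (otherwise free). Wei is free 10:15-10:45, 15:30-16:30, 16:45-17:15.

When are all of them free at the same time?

none

Yosef free: 10:00-11:00, 12:30-15:00, 17:30-18:15.
Mateo free: 11:00-17:00.
Luca free: 09:00-10:00, 11:00-13:45, 14:15-19:45 (invert busy blocks within the working day).
Wei free: 10:15-10:45, 15:30-16:30, 16:45-17:15.
Yosef ∩ Mateo: 12:30-15:00.
Yosef ∩ Mateo ∩ Luca: 12:30-13:45, 14:15-15:00.
Yosef ∩ Mateo ∩ Luca ∩ Wei: ∅.
There is no time when everyone is free.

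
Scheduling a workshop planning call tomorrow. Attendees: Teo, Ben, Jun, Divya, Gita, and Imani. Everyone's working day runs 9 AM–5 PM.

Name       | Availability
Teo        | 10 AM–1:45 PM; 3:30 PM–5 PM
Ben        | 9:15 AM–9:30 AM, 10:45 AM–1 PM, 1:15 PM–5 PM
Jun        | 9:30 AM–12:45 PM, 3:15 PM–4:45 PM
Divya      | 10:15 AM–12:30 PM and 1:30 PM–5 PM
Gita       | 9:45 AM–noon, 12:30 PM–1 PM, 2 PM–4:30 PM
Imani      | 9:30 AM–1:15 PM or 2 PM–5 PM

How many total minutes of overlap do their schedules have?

Teo ∩ Ben: 10:45-13:00, 13:15-13:45, 15:30-17:00.
Teo ∩ Ben ∩ Jun: 10:45-12:45, 15:30-16:45.
Teo ∩ Ben ∩ Jun ∩ Divya: 10:45-12:30, 15:30-16:45.
Teo ∩ Ben ∩ Jun ∩ Divya ∩ Gita: 10:45-12:00, 15:30-16:30.
Teo ∩ Ben ∩ Jun ∩ Divya ∩ Gita ∩ Imani: 10:45-12:00, 15:30-16:30.
So the common availability across everyone is 10:45-12:00, 15:30-16:30.
Summing the common windows: 75 + 60 = 135 minutes.

135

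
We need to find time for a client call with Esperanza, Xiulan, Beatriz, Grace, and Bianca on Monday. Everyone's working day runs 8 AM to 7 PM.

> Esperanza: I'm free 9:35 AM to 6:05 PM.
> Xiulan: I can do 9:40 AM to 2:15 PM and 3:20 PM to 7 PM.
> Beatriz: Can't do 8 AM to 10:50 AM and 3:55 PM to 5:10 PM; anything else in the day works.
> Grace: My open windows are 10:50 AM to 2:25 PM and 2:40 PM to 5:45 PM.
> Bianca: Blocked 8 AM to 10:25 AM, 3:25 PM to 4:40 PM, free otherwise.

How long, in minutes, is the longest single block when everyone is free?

205

Esperanza free: 09:35-18:05.
Xiulan free: 09:40-14:15, 15:20-19:00.
Beatriz free: 10:50-15:55, 17:10-19:00 (invert busy blocks within the working day).
Grace free: 10:50-14:25, 14:40-17:45.
Bianca free: 10:25-15:25, 16:40-19:00 (invert busy blocks within the working day).
Esperanza ∩ Xiulan: 09:40-14:15, 15:20-18:05.
Esperanza ∩ Xiulan ∩ Beatriz: 10:50-14:15, 15:20-15:55, 17:10-18:05.
Esperanza ∩ Xiulan ∩ Beatriz ∩ Grace: 10:50-14:15, 15:20-15:55, 17:10-17:45.
Esperanza ∩ Xiulan ∩ Beatriz ∩ Grace ∩ Bianca: 10:50-14:15, 15:20-15:25, 17:10-17:45.
The longest is 10:50-14:15 at 205 minutes.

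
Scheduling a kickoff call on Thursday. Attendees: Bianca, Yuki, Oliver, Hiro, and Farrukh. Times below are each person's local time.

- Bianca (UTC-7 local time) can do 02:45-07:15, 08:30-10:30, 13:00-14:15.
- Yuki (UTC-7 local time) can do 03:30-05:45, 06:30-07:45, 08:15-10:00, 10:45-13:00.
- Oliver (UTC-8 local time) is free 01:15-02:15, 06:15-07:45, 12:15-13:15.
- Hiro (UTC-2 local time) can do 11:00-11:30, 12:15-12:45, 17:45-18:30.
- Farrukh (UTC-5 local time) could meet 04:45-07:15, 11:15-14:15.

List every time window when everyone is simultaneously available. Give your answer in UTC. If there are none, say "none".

Bianca in UTC: 09:45-14:15, 15:30-17:30, 20:00-21:15 (add 7h to convert from UTC-7).
Yuki in UTC: 10:30-12:45, 13:30-14:45, 15:15-17:00, 17:45-20:00 (add 7h to convert from UTC-7).
Oliver in UTC: 09:15-10:15, 14:15-15:45, 20:15-21:15 (add 8h to convert from UTC-8).
Hiro in UTC: 13:00-13:30, 14:15-14:45, 19:45-20:30 (add 2h to convert from UTC-2).
Farrukh in UTC: 09:45-12:15, 16:15-19:15 (add 5h to convert from UTC-5).
Bianca ∩ Yuki: 10:30-12:45, 13:30-14:15, 15:30-17:00.
Bianca ∩ Yuki ∩ Oliver: 15:30-15:45.
Bianca ∩ Yuki ∩ Oliver ∩ Hiro: ∅.
Bianca ∩ Yuki ∩ Oliver ∩ Hiro ∩ Farrukh: ∅.
There is no time when everyone is free.

none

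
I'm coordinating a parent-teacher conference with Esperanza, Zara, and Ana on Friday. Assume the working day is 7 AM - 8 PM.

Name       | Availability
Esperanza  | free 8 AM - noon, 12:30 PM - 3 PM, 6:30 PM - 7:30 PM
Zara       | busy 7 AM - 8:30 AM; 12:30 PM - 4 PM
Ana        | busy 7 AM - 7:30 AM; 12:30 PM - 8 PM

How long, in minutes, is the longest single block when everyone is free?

210

Esperanza free: 08:00-12:00, 12:30-15:00, 18:30-19:30.
Zara free: 08:30-12:30, 16:00-20:00 (invert busy blocks within the working day).
Ana free: 07:30-12:30 (invert busy blocks within the working day).
Esperanza ∩ Zara: 08:30-12:00, 18:30-19:30.
Esperanza ∩ Zara ∩ Ana: 08:30-12:00.
So the common availability across everyone is 08:30-12:00.
The longest is 08:30-12:00 at 210 minutes.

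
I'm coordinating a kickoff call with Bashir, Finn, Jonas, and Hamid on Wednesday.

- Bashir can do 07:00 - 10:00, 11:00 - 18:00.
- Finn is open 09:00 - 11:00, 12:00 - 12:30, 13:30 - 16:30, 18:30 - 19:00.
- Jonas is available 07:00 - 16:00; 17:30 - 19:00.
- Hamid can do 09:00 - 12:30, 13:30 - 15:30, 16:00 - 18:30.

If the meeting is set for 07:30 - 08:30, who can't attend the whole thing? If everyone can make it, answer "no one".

Finn, Hamid

Bashir: free for 07:30-08:30. Finn: not fully free for 07:30-08:30. Jonas: free for 07:30-08:30. Hamid: not fully free for 07:30-08:30.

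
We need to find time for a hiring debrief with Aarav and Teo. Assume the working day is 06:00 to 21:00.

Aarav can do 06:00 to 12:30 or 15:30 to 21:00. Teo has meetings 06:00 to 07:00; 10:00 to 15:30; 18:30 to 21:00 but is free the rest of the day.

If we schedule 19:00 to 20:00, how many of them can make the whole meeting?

1

Aarav free: 06:00-12:30, 15:30-21:00.
Teo free: 07:00-10:00, 15:30-18:30 (invert busy blocks within the working day).
Aarav can make the full 19:00-20:00 slot — that's 1.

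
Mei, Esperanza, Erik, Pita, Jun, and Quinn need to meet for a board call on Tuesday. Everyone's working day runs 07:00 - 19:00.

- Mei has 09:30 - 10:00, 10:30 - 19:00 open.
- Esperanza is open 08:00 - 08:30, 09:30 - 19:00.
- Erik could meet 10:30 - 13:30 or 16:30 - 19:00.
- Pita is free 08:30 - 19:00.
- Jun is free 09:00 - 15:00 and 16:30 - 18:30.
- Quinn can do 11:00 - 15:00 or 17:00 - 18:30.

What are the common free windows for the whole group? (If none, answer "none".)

Mei ∩ Esperanza: 09:30-10:00, 10:30-19:00.
Mei ∩ Esperanza ∩ Erik: 10:30-13:30, 16:30-19:00.
Mei ∩ Esperanza ∩ Erik ∩ Pita: 10:30-13:30, 16:30-19:00.
Mei ∩ Esperanza ∩ Erik ∩ Pita ∩ Jun: 10:30-13:30, 16:30-18:30.
Mei ∩ Esperanza ∩ Erik ∩ Pita ∩ Jun ∩ Quinn: 11:00-13:30, 17:00-18:30.
Those are the intersection windows.

11:00-13:30, 17:00-18:30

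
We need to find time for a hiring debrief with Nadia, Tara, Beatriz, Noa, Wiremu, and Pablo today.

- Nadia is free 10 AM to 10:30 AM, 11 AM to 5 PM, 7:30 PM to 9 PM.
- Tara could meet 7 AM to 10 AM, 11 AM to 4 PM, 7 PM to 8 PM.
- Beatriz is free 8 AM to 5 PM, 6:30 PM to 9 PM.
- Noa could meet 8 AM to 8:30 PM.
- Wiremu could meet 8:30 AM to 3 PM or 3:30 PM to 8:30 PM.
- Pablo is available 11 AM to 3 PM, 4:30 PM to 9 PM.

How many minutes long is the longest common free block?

240

Nadia ∩ Tara: 11:00-16:00, 19:30-20:00.
Nadia ∩ Tara ∩ Beatriz: 11:00-16:00, 19:30-20:00.
Nadia ∩ Tara ∩ Beatriz ∩ Noa: 11:00-16:00, 19:30-20:00.
Nadia ∩ Tara ∩ Beatriz ∩ Noa ∩ Wiremu: 11:00-15:00, 15:30-16:00, 19:30-20:00.
Nadia ∩ Tara ∩ Beatriz ∩ Noa ∩ Wiremu ∩ Pablo: 11:00-15:00, 19:30-20:00.
The longest is 11:00-15:00 at 240 minutes.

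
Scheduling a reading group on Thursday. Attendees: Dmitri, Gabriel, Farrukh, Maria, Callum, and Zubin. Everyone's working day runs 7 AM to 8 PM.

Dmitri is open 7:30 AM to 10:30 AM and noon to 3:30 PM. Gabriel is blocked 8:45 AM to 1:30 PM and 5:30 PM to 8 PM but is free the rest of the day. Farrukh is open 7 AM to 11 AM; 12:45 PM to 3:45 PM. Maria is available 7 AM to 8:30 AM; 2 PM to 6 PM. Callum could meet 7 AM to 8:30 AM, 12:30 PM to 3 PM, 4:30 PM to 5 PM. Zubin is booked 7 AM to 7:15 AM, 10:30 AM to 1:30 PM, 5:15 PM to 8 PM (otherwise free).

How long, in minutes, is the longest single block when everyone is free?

60

Dmitri free: 07:30-10:30, 12:00-15:30.
Gabriel free: 07:00-08:45, 13:30-17:30 (invert busy blocks within the working day).
Farrukh free: 07:00-11:00, 12:45-15:45.
Maria free: 07:00-08:30, 14:00-18:00.
Callum free: 07:00-08:30, 12:30-15:00, 16:30-17:00.
Zubin free: 07:15-10:30, 13:30-17:15 (invert busy blocks within the working day).
Dmitri ∩ Gabriel: 07:30-08:45, 13:30-15:30.
Dmitri ∩ Gabriel ∩ Farrukh: 07:30-08:45, 13:30-15:30.
Dmitri ∩ Gabriel ∩ Farrukh ∩ Maria: 07:30-08:30, 14:00-15:30.
Dmitri ∩ Gabriel ∩ Farrukh ∩ Maria ∩ Callum: 07:30-08:30, 14:00-15:00.
Dmitri ∩ Gabriel ∩ Farrukh ∩ Maria ∩ Callum ∩ Zubin: 07:30-08:30, 14:00-15:00.
The longest is 07:30-08:30 at 60 minutes.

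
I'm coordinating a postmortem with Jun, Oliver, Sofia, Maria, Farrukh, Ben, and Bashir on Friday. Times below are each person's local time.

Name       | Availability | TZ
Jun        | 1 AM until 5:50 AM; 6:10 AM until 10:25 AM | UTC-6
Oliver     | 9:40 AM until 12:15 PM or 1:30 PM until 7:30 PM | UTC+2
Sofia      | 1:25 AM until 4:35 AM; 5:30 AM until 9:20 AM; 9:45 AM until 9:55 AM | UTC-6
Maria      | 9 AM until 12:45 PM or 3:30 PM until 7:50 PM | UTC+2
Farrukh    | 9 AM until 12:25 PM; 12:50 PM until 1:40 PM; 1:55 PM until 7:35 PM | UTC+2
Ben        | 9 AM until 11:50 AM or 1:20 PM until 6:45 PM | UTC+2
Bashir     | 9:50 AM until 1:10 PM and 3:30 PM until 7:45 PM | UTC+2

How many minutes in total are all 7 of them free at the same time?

240

Jun in UTC: 07:00-11:50, 12:10-16:25 (add 6h to convert from UTC-6).
Oliver in UTC: 07:40-10:15, 11:30-17:30 (subtract 2h to convert from UTC+2).
Sofia in UTC: 07:25-10:35, 11:30-15:20, 15:45-15:55 (add 6h to convert from UTC-6).
Maria in UTC: 07:00-10:45, 13:30-17:50 (subtract 2h to convert from UTC+2).
Farrukh in UTC: 07:00-10:25, 10:50-11:40, 11:55-17:35 (subtract 2h to convert from UTC+2).
Ben in UTC: 07:00-09:50, 11:20-16:45 (subtract 2h to convert from UTC+2).
Bashir in UTC: 07:50-11:10, 13:30-17:45 (subtract 2h to convert from UTC+2).
Jun ∩ Oliver: 07:40-10:15, 11:30-11:50, 12:10-16:25.
Jun ∩ Oliver ∩ Sofia: 07:40-10:15, 11:30-11:50, 12:10-15:20, 15:45-15:55.
Jun ∩ Oliver ∩ Sofia ∩ Maria: 07:40-10:15, 13:30-15:20, 15:45-15:55.
Jun ∩ Oliver ∩ Sofia ∩ Maria ∩ Farrukh: 07:40-10:15, 13:30-15:20, 15:45-15:55.
Jun ∩ Oliver ∩ Sofia ∩ Maria ∩ Farrukh ∩ Ben: 07:40-09:50, 13:30-15:20, 15:45-15:55.
Jun ∩ Oliver ∩ Sofia ∩ Maria ∩ Farrukh ∩ Ben ∩ Bashir: 07:50-09:50, 13:30-15:20, 15:45-15:55.
So the common availability across everyone is 07:50-09:50, 13:30-15:20, 15:45-15:55.
Summing the common windows: 120 + 110 + 10 = 240 minutes.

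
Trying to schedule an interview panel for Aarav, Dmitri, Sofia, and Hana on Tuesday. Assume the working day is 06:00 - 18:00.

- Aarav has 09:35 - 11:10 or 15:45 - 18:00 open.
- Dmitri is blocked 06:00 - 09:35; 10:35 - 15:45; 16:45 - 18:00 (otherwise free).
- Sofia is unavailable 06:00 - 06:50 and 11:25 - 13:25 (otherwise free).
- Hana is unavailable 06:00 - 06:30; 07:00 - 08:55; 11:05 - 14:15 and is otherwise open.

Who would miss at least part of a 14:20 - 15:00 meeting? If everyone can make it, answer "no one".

Aarav, Dmitri

Aarav free: 09:35-11:10, 15:45-18:00.
Dmitri free: 09:35-10:35, 15:45-16:45 (invert busy blocks within the working day).
Sofia free: 06:50-11:25, 13:25-18:00 (invert busy blocks within the working day).
Hana free: 06:30-07:00, 08:55-11:05, 14:15-18:00 (invert busy blocks within the working day).
Aarav: not fully free for 14:20-15:00. Dmitri: not fully free for 14:20-15:00. Sofia: free for 14:20-15:00. Hana: free for 14:20-15:00.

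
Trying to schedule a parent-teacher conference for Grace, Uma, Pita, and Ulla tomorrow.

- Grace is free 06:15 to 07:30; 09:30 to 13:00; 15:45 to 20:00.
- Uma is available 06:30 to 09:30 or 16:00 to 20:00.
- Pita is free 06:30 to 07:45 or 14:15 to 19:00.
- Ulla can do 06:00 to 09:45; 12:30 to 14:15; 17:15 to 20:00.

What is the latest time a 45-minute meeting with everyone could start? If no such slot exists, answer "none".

18:15

Grace ∩ Uma: 06:30-07:30, 16:00-20:00.
Grace ∩ Uma ∩ Pita: 06:30-07:30, 16:00-19:00.
Grace ∩ Uma ∩ Pita ∩ Ulla: 06:30-07:30, 17:15-19:00.
So the common availability across everyone is 06:30-07:30, 17:15-19:00.
The last common window of at least 45 minutes is 17:15-19:00; a 45-minute meeting can start as late as 18:15 and still end by 19:00.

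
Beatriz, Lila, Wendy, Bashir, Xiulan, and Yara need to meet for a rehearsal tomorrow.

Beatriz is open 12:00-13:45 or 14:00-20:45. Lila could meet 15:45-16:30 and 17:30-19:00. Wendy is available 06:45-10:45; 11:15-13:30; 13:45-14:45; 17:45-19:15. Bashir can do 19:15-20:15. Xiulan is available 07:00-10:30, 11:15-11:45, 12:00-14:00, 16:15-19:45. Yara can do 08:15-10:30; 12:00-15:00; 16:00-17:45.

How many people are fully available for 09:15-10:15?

Wendy, Xiulan, and Yara can make the full 09:15-10:15 slot — that's 3.

3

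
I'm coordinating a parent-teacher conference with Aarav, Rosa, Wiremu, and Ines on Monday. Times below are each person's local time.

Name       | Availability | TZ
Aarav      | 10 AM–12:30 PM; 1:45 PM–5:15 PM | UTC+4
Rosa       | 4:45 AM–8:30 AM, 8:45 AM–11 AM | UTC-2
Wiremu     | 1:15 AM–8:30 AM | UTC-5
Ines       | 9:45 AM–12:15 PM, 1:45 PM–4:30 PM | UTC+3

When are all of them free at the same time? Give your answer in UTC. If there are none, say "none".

Aarav in UTC: 06:00-08:30, 09:45-13:15 (subtract 4h to convert from UTC+4).
Rosa in UTC: 06:45-10:30, 10:45-13:00 (add 2h to convert from UTC-2).
Wiremu in UTC: 06:15-13:30 (add 5h to convert from UTC-5).
Ines in UTC: 06:45-09:15, 10:45-13:30 (subtract 3h to convert from UTC+3).
Aarav ∩ Rosa: 06:45-08:30, 09:45-10:30, 10:45-13:00.
Aarav ∩ Rosa ∩ Wiremu: 06:45-08:30, 09:45-10:30, 10:45-13:00.
Aarav ∩ Rosa ∩ Wiremu ∩ Ines: 06:45-08:30, 10:45-13:00.

06:45-08:30, 10:45-13:00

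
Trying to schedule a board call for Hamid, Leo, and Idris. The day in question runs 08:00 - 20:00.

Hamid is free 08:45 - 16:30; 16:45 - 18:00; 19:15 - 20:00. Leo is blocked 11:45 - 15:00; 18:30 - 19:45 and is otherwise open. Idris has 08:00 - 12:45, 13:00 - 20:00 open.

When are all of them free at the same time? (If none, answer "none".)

Hamid free: 08:45-16:30, 16:45-18:00, 19:15-20:00.
Leo free: 08:00-11:45, 15:00-18:30, 19:45-20:00 (invert busy blocks within the working day).
Idris free: 08:00-12:45, 13:00-20:00.
Hamid ∩ Leo: 08:45-11:45, 15:00-16:30, 16:45-18:00, 19:45-20:00.
Hamid ∩ Leo ∩ Idris: 08:45-11:45, 15:00-16:30, 16:45-18:00, 19:45-20:00.
So the common availability across everyone is 08:45-11:45, 15:00-16:30, 16:45-18:00, 19:45-20:00.

08:45-11:45, 15:00-16:30, 16:45-18:00, 19:45-20:00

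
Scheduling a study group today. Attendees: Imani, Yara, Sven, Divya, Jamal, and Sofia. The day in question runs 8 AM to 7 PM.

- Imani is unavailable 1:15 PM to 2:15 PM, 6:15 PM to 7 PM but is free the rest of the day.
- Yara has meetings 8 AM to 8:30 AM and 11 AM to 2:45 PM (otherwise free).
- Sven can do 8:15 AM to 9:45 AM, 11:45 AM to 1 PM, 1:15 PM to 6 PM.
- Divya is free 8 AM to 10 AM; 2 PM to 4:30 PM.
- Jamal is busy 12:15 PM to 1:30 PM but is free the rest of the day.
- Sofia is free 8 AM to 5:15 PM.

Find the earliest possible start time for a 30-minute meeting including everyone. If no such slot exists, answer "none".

Imani free: 08:00-13:15, 14:15-18:15 (invert busy blocks within the working day).
Yara free: 08:30-11:00, 14:45-19:00 (invert busy blocks within the working day).
Sven free: 08:15-09:45, 11:45-13:00, 13:15-18:00.
Divya free: 08:00-10:00, 14:00-16:30.
Jamal free: 08:00-12:15, 13:30-19:00 (invert busy blocks within the working day).
Sofia free: 08:00-17:15.
Imani ∩ Yara: 08:30-11:00, 14:45-18:15.
Imani ∩ Yara ∩ Sven: 08:30-09:45, 14:45-18:00.
Imani ∩ Yara ∩ Sven ∩ Divya: 08:30-09:45, 14:45-16:30.
Imani ∩ Yara ∩ Sven ∩ Divya ∩ Jamal: 08:30-09:45, 14:45-16:30.
Imani ∩ Yara ∩ Sven ∩ Divya ∩ Jamal ∩ Sofia: 08:30-09:45, 14:45-16:30.
The first common window of at least 30 minutes is 08:30-09:45, so the earliest start is 08:30.

08:30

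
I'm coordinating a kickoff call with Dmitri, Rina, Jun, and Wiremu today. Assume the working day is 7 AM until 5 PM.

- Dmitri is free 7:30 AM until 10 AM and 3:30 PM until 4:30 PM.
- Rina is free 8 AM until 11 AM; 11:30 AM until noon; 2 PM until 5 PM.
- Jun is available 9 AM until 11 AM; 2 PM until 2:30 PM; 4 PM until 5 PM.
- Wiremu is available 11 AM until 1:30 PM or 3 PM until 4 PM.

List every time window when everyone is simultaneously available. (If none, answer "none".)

none

Dmitri ∩ Rina: 08:00-10:00, 15:30-16:30.
Dmitri ∩ Rina ∩ Jun: 09:00-10:00, 16:00-16:30.
Dmitri ∩ Rina ∩ Jun ∩ Wiremu: ∅.
There is no time when everyone is free.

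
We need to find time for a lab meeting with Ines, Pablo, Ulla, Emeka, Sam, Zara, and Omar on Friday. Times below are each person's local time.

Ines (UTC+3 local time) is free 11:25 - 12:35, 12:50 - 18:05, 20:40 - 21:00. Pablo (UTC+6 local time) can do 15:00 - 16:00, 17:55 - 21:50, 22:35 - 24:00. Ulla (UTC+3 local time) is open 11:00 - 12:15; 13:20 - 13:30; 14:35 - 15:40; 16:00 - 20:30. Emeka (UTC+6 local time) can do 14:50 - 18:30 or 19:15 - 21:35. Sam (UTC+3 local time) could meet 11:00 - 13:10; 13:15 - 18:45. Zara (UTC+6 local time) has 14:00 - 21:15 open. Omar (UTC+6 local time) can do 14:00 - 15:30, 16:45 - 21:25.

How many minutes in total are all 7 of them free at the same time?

160

Ines in UTC: 08:25-09:35, 09:50-15:05, 17:40-18:00 (subtract 3h to convert from UTC+3).
Pablo in UTC: 09:00-10:00, 11:55-15:50, 16:35-18:00 (subtract 6h to convert from UTC+6).
Ulla in UTC: 08:00-09:15, 10:20-10:30, 11:35-12:40, 13:00-17:30 (subtract 3h to convert from UTC+3).
Emeka in UTC: 08:50-12:30, 13:15-15:35 (subtract 6h to convert from UTC+6).
Sam in UTC: 08:00-10:10, 10:15-15:45 (subtract 3h to convert from UTC+3).
Zara in UTC: 08:00-15:15 (subtract 6h to convert from UTC+6).
Omar in UTC: 08:00-09:30, 10:45-15:25 (subtract 6h to convert from UTC+6).
Ines ∩ Pablo: 09:00-09:35, 09:50-10:00, 11:55-15:05, 17:40-18:00.
Ines ∩ Pablo ∩ Ulla: 09:00-09:15, 11:55-12:40, 13:00-15:05.
Ines ∩ Pablo ∩ Ulla ∩ Emeka: 09:00-09:15, 11:55-12:30, 13:15-15:05.
Ines ∩ Pablo ∩ Ulla ∩ Emeka ∩ Sam: 09:00-09:15, 11:55-12:30, 13:15-15:05.
Ines ∩ Pablo ∩ Ulla ∩ Emeka ∩ Sam ∩ Zara: 09:00-09:15, 11:55-12:30, 13:15-15:05.
Ines ∩ Pablo ∩ Ulla ∩ Emeka ∩ Sam ∩ Zara ∩ Omar: 09:00-09:15, 11:55-12:30, 13:15-15:05.
Summing the common windows: 15 + 35 + 110 = 160 minutes.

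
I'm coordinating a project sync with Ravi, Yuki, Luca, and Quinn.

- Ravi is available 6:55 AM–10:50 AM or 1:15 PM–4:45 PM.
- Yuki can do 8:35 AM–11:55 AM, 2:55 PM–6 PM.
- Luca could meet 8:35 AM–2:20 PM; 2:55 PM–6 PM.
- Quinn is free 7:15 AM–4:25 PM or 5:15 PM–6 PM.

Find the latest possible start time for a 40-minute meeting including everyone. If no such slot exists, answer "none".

Ravi ∩ Yuki: 08:35-10:50, 14:55-16:45.
Ravi ∩ Yuki ∩ Luca: 08:35-10:50, 14:55-16:45.
Ravi ∩ Yuki ∩ Luca ∩ Quinn: 08:35-10:50, 14:55-16:25.
The last common window of at least 40 minutes is 14:55-16:25; a 40-minute meeting can start as late as 15:45 and still end by 16:25.

15:45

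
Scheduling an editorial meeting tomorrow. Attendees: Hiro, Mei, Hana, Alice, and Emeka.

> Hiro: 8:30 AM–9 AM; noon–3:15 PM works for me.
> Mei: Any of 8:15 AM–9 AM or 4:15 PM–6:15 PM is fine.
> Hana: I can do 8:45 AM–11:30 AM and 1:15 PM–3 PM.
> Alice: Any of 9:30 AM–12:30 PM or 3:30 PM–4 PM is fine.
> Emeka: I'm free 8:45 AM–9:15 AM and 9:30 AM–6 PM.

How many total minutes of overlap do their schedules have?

0

Hiro ∩ Mei: 08:30-09:00.
Hiro ∩ Mei ∩ Hana: 08:45-09:00.
Hiro ∩ Mei ∩ Hana ∩ Alice: ∅.
Hiro ∩ Mei ∩ Hana ∩ Alice ∩ Emeka: ∅.
There is no time when everyone is free.
There is no common window, so the total is 0 minutes.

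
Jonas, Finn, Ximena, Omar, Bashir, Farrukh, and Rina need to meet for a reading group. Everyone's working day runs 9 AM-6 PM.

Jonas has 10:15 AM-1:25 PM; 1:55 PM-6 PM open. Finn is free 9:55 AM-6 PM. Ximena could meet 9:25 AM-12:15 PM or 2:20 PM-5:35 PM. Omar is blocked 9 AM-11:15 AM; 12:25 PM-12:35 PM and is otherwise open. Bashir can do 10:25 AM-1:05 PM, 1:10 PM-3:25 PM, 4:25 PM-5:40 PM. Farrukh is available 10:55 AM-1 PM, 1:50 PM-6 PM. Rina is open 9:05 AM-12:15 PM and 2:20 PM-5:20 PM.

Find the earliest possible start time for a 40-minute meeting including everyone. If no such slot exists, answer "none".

11:15

Jonas free: 10:15-13:25, 13:55-18:00.
Finn free: 09:55-18:00.
Ximena free: 09:25-12:15, 14:20-17:35.
Omar free: 11:15-12:25, 12:35-18:00 (invert busy blocks within the working day).
Bashir free: 10:25-13:05, 13:10-15:25, 16:25-17:40.
Farrukh free: 10:55-13:00, 13:50-18:00.
Rina free: 09:05-12:15, 14:20-17:20.
Jonas ∩ Finn: 10:15-13:25, 13:55-18:00.
Jonas ∩ Finn ∩ Ximena: 10:15-12:15, 14:20-17:35.
Jonas ∩ Finn ∩ Ximena ∩ Omar: 11:15-12:15, 14:20-17:35.
Jonas ∩ Finn ∩ Ximena ∩ Omar ∩ Bashir: 11:15-12:15, 14:20-15:25, 16:25-17:35.
Jonas ∩ Finn ∩ Ximena ∩ Omar ∩ Bashir ∩ Farrukh: 11:15-12:15, 14:20-15:25, 16:25-17:35.
Jonas ∩ Finn ∩ Ximena ∩ Omar ∩ Bashir ∩ Farrukh ∩ Rina: 11:15-12:15, 14:20-15:25, 16:25-17:20.
The first common window of at least 40 minutes is 11:15-12:15, so the earliest start is 11:15.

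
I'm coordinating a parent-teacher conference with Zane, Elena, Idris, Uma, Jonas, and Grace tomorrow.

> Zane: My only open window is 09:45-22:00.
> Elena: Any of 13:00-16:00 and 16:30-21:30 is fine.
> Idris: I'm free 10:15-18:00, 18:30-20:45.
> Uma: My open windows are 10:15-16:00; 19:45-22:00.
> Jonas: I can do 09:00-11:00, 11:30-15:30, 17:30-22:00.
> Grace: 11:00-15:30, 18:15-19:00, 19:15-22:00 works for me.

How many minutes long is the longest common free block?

Zane ∩ Elena: 13:00-16:00, 16:30-21:30.
Zane ∩ Elena ∩ Idris: 13:00-16:00, 16:30-18:00, 18:30-20:45.
Zane ∩ Elena ∩ Idris ∩ Uma: 13:00-16:00, 19:45-20:45.
Zane ∩ Elena ∩ Idris ∩ Uma ∩ Jonas: 13:00-15:30, 19:45-20:45.
Zane ∩ Elena ∩ Idris ∩ Uma ∩ Jonas ∩ Grace: 13:00-15:30, 19:45-20:45.
The longest is 13:00-15:30 at 150 minutes.

150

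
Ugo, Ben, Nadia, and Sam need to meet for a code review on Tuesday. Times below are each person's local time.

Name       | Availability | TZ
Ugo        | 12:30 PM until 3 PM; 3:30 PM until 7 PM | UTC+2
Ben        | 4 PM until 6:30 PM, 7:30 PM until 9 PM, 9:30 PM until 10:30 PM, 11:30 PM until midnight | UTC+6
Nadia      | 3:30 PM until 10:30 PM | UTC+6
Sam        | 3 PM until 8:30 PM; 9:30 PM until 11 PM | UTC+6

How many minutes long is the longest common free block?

120

Ugo in UTC: 10:30-13:00, 13:30-17:00 (subtract 2h to convert from UTC+2).
Ben in UTC: 10:00-12:30, 13:30-15:00, 15:30-16:30, 17:30-18:00 (subtract 6h to convert from UTC+6).
Nadia in UTC: 09:30-16:30 (subtract 6h to convert from UTC+6).
Sam in UTC: 09:00-14:30, 15:30-17:00 (subtract 6h to convert from UTC+6).
Ugo ∩ Ben: 10:30-12:30, 13:30-15:00, 15:30-16:30.
Ugo ∩ Ben ∩ Nadia: 10:30-12:30, 13:30-15:00, 15:30-16:30.
Ugo ∩ Ben ∩ Nadia ∩ Sam: 10:30-12:30, 13:30-14:30, 15:30-16:30.
The longest is 10:30-12:30 at 120 minutes.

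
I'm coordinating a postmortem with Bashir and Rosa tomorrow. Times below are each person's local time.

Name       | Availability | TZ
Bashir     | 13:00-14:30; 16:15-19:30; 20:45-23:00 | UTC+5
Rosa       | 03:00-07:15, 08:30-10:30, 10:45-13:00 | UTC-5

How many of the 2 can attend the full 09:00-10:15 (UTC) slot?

1

Bashir in UTC: 08:00-09:30, 11:15-14:30, 15:45-18:00 (subtract 5h to convert from UTC+5).
Rosa in UTC: 08:00-12:15, 13:30-15:30, 15:45-18:00 (add 5h to convert from UTC-5).
Rosa can make the full 09:00-10:15 slot — that's 1.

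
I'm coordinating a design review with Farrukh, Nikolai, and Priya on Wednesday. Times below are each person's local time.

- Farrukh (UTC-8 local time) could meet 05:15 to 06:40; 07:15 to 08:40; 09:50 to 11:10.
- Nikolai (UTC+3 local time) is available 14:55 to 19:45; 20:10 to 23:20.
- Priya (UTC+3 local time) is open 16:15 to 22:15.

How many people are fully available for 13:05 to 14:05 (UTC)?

1

Farrukh in UTC: 13:15-14:40, 15:15-16:40, 17:50-19:10 (add 8h to convert from UTC-8).
Nikolai in UTC: 11:55-16:45, 17:10-20:20 (subtract 3h to convert from UTC+3).
Priya in UTC: 13:15-19:15 (subtract 3h to convert from UTC+3).
Nikolai can make the full 13:05-14:05 slot — that's 1.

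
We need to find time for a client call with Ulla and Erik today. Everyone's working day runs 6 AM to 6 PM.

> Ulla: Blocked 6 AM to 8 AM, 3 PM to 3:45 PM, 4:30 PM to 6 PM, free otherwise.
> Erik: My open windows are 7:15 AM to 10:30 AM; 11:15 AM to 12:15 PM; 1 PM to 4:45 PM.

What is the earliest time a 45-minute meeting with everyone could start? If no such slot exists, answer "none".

Ulla free: 08:00-15:00, 15:45-16:30 (invert busy blocks within the working day).
Erik free: 07:15-10:30, 11:15-12:15, 13:00-16:45.
Ulla ∩ Erik: 08:00-10:30, 11:15-12:15, 13:00-15:00, 15:45-16:30.
The first common window of at least 45 minutes is 08:00-10:30, so the earliest start is 08:00.

08:00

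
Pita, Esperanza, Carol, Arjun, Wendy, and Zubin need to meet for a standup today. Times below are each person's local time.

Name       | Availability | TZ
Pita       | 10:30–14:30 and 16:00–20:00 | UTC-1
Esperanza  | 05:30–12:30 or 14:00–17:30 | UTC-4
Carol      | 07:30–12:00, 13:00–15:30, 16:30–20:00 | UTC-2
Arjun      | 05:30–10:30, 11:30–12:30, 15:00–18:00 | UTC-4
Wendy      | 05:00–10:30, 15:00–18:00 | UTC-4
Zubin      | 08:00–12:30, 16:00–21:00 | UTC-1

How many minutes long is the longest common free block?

Pita in UTC: 11:30-15:30, 17:00-21:00 (add 1h to convert from UTC-1).
Esperanza in UTC: 09:30-16:30, 18:00-21:30 (add 4h to convert from UTC-4).
Carol in UTC: 09:30-14:00, 15:00-17:30, 18:30-22:00 (add 2h to convert from UTC-2).
Arjun in UTC: 09:30-14:30, 15:30-16:30, 19:00-22:00 (add 4h to convert from UTC-4).
Wendy in UTC: 09:00-14:30, 19:00-22:00 (add 4h to convert from UTC-4).
Zubin in UTC: 09:00-13:30, 17:00-22:00 (add 1h to convert from UTC-1).
Pita ∩ Esperanza: 11:30-15:30, 18:00-21:00.
Pita ∩ Esperanza ∩ Carol: 11:30-14:00, 15:00-15:30, 18:30-21:00.
Pita ∩ Esperanza ∩ Carol ∩ Arjun: 11:30-14:00, 19:00-21:00.
Pita ∩ Esperanza ∩ Carol ∩ Arjun ∩ Wendy: 11:30-14:00, 19:00-21:00.
Pita ∩ Esperanza ∩ Carol ∩ Arjun ∩ Wendy ∩ Zubin: 11:30-13:30, 19:00-21:00.
The longest is 11:30-13:30 at 120 minutes.

120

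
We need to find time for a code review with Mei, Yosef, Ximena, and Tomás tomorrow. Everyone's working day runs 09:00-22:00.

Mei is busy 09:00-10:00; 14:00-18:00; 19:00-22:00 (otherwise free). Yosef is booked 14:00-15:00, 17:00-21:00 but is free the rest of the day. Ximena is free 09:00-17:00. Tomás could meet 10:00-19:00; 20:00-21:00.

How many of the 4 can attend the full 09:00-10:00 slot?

Mei free: 10:00-14:00, 18:00-19:00 (invert busy blocks within the working day).
Yosef free: 09:00-14:00, 15:00-17:00, 21:00-22:00 (invert busy blocks within the working day).
Ximena free: 09:00-17:00.
Tomás free: 10:00-19:00, 20:00-21:00.
Yosef and Ximena can make the full 09:00-10:00 slot — that's 2.

2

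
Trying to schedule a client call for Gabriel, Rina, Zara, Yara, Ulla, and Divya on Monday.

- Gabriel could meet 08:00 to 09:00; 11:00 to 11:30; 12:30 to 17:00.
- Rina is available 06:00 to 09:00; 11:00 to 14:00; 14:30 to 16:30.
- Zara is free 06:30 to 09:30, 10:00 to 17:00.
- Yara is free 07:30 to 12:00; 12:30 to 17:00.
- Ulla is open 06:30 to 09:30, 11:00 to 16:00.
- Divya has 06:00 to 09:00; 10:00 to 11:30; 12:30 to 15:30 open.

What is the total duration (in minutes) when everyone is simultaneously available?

240

Gabriel ∩ Rina: 08:00-09:00, 11:00-11:30, 12:30-14:00, 14:30-16:30.
Gabriel ∩ Rina ∩ Zara: 08:00-09:00, 11:00-11:30, 12:30-14:00, 14:30-16:30.
Gabriel ∩ Rina ∩ Zara ∩ Yara: 08:00-09:00, 11:00-11:30, 12:30-14:00, 14:30-16:30.
Gabriel ∩ Rina ∩ Zara ∩ Yara ∩ Ulla: 08:00-09:00, 11:00-11:30, 12:30-14:00, 14:30-16:00.
Gabriel ∩ Rina ∩ Zara ∩ Yara ∩ Ulla ∩ Divya: 08:00-09:00, 11:00-11:30, 12:30-14:00, 14:30-15:30.
So the common availability across everyone is 08:00-09:00, 11:00-11:30, 12:30-14:00, 14:30-15:30.
Summing the common windows: 60 + 30 + 90 + 60 = 240 minutes.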